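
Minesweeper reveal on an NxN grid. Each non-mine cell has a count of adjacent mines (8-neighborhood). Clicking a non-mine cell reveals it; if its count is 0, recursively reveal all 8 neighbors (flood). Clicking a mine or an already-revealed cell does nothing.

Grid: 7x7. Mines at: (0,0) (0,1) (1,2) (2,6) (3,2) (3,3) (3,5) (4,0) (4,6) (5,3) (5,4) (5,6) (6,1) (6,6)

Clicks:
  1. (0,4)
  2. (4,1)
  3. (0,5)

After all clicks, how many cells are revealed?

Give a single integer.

Answer: 12

Derivation:
Click 1 (0,4) count=0: revealed 11 new [(0,3) (0,4) (0,5) (0,6) (1,3) (1,4) (1,5) (1,6) (2,3) (2,4) (2,5)] -> total=11
Click 2 (4,1) count=2: revealed 1 new [(4,1)] -> total=12
Click 3 (0,5) count=0: revealed 0 new [(none)] -> total=12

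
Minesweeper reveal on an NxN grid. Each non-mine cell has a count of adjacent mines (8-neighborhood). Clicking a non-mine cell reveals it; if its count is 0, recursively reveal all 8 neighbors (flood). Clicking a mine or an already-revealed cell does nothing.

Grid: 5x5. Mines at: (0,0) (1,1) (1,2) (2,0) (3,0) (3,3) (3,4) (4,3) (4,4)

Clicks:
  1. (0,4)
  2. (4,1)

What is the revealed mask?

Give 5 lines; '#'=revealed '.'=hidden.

Answer: ...##
...##
...##
.....
.#...

Derivation:
Click 1 (0,4) count=0: revealed 6 new [(0,3) (0,4) (1,3) (1,4) (2,3) (2,4)] -> total=6
Click 2 (4,1) count=1: revealed 1 new [(4,1)] -> total=7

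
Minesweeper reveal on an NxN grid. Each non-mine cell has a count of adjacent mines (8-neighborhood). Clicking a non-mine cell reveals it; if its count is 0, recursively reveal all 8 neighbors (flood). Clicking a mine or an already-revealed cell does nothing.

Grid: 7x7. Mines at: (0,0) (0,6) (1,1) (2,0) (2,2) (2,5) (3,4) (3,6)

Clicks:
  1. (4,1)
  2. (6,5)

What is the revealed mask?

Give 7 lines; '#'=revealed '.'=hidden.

Click 1 (4,1) count=0: revealed 25 new [(3,0) (3,1) (3,2) (3,3) (4,0) (4,1) (4,2) (4,3) (4,4) (4,5) (4,6) (5,0) (5,1) (5,2) (5,3) (5,4) (5,5) (5,6) (6,0) (6,1) (6,2) (6,3) (6,4) (6,5) (6,6)] -> total=25
Click 2 (6,5) count=0: revealed 0 new [(none)] -> total=25

Answer: .......
.......
.......
####...
#######
#######
#######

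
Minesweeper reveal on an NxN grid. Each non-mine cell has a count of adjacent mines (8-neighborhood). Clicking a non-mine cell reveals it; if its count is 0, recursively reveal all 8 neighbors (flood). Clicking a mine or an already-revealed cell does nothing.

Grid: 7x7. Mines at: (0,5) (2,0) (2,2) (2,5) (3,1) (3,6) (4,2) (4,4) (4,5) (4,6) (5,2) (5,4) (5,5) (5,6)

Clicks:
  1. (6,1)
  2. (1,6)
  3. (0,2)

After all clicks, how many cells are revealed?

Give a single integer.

Answer: 12

Derivation:
Click 1 (6,1) count=1: revealed 1 new [(6,1)] -> total=1
Click 2 (1,6) count=2: revealed 1 new [(1,6)] -> total=2
Click 3 (0,2) count=0: revealed 10 new [(0,0) (0,1) (0,2) (0,3) (0,4) (1,0) (1,1) (1,2) (1,3) (1,4)] -> total=12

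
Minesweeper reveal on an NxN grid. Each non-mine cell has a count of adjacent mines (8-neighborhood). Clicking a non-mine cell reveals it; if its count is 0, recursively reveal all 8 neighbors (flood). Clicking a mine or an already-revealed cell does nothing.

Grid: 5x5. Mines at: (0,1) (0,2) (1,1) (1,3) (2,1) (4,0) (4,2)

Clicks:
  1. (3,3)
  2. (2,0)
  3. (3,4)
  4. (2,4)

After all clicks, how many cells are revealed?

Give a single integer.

Answer: 7

Derivation:
Click 1 (3,3) count=1: revealed 1 new [(3,3)] -> total=1
Click 2 (2,0) count=2: revealed 1 new [(2,0)] -> total=2
Click 3 (3,4) count=0: revealed 5 new [(2,3) (2,4) (3,4) (4,3) (4,4)] -> total=7
Click 4 (2,4) count=1: revealed 0 new [(none)] -> total=7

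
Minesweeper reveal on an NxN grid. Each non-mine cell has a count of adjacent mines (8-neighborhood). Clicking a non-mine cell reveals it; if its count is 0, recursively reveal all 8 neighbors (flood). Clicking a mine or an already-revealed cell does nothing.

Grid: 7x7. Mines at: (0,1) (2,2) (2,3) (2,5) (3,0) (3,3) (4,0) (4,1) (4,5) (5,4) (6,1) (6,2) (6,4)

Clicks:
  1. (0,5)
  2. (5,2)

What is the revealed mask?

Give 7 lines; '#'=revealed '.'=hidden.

Click 1 (0,5) count=0: revealed 10 new [(0,2) (0,3) (0,4) (0,5) (0,6) (1,2) (1,3) (1,4) (1,5) (1,6)] -> total=10
Click 2 (5,2) count=3: revealed 1 new [(5,2)] -> total=11

Answer: ..#####
..#####
.......
.......
.......
..#....
.......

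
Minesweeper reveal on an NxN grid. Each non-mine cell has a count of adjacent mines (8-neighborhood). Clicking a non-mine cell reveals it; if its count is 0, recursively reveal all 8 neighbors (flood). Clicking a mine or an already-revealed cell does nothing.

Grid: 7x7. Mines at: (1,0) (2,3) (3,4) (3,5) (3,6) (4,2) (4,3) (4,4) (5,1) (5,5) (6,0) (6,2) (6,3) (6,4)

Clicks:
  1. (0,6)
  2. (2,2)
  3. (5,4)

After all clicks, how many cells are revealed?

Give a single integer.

Answer: 17

Derivation:
Click 1 (0,6) count=0: revealed 15 new [(0,1) (0,2) (0,3) (0,4) (0,5) (0,6) (1,1) (1,2) (1,3) (1,4) (1,5) (1,6) (2,4) (2,5) (2,6)] -> total=15
Click 2 (2,2) count=1: revealed 1 new [(2,2)] -> total=16
Click 3 (5,4) count=5: revealed 1 new [(5,4)] -> total=17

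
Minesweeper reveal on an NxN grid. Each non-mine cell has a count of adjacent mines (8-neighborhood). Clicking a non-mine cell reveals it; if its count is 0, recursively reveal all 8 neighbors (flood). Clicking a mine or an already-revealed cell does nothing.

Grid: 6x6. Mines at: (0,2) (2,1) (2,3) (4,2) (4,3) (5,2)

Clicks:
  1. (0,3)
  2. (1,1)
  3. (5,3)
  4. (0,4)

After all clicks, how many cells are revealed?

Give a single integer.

Click 1 (0,3) count=1: revealed 1 new [(0,3)] -> total=1
Click 2 (1,1) count=2: revealed 1 new [(1,1)] -> total=2
Click 3 (5,3) count=3: revealed 1 new [(5,3)] -> total=3
Click 4 (0,4) count=0: revealed 13 new [(0,4) (0,5) (1,3) (1,4) (1,5) (2,4) (2,5) (3,4) (3,5) (4,4) (4,5) (5,4) (5,5)] -> total=16

Answer: 16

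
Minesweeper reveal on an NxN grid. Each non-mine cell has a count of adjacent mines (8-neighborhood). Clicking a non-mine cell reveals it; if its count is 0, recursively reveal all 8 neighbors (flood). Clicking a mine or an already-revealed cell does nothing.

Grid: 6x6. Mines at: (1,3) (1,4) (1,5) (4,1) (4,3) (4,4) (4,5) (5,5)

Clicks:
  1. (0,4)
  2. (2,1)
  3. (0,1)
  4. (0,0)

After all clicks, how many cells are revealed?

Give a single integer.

Answer: 13

Derivation:
Click 1 (0,4) count=3: revealed 1 new [(0,4)] -> total=1
Click 2 (2,1) count=0: revealed 12 new [(0,0) (0,1) (0,2) (1,0) (1,1) (1,2) (2,0) (2,1) (2,2) (3,0) (3,1) (3,2)] -> total=13
Click 3 (0,1) count=0: revealed 0 new [(none)] -> total=13
Click 4 (0,0) count=0: revealed 0 new [(none)] -> total=13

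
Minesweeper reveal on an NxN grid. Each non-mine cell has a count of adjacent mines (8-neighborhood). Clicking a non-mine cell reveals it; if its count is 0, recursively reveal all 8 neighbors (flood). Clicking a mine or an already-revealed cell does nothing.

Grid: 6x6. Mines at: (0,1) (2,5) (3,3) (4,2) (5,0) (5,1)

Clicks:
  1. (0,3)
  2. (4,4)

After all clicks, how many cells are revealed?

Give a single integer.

Answer: 12

Derivation:
Click 1 (0,3) count=0: revealed 11 new [(0,2) (0,3) (0,4) (0,5) (1,2) (1,3) (1,4) (1,5) (2,2) (2,3) (2,4)] -> total=11
Click 2 (4,4) count=1: revealed 1 new [(4,4)] -> total=12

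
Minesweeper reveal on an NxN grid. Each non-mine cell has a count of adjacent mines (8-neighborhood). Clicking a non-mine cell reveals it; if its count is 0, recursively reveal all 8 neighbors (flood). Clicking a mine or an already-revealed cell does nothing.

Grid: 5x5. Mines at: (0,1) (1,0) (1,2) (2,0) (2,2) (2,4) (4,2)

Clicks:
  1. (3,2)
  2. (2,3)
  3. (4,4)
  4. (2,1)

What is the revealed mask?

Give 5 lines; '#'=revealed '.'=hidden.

Click 1 (3,2) count=2: revealed 1 new [(3,2)] -> total=1
Click 2 (2,3) count=3: revealed 1 new [(2,3)] -> total=2
Click 3 (4,4) count=0: revealed 4 new [(3,3) (3,4) (4,3) (4,4)] -> total=6
Click 4 (2,1) count=4: revealed 1 new [(2,1)] -> total=7

Answer: .....
.....
.#.#.
..###
...##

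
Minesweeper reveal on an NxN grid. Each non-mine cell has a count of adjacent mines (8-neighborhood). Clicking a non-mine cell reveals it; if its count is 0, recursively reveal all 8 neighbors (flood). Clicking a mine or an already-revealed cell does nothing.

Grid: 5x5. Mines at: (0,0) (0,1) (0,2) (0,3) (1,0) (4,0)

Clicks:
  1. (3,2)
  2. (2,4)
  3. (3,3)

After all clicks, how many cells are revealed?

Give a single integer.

Answer: 16

Derivation:
Click 1 (3,2) count=0: revealed 16 new [(1,1) (1,2) (1,3) (1,4) (2,1) (2,2) (2,3) (2,4) (3,1) (3,2) (3,3) (3,4) (4,1) (4,2) (4,3) (4,4)] -> total=16
Click 2 (2,4) count=0: revealed 0 new [(none)] -> total=16
Click 3 (3,3) count=0: revealed 0 new [(none)] -> total=16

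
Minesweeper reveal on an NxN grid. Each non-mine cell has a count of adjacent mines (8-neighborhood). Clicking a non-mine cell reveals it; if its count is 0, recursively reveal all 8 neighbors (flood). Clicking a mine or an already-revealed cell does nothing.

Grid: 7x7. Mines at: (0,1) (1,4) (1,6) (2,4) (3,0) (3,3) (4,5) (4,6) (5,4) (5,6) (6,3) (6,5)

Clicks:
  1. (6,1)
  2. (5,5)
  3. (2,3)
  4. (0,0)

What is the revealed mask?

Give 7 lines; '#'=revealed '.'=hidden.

Click 1 (6,1) count=0: revealed 9 new [(4,0) (4,1) (4,2) (5,0) (5,1) (5,2) (6,0) (6,1) (6,2)] -> total=9
Click 2 (5,5) count=5: revealed 1 new [(5,5)] -> total=10
Click 3 (2,3) count=3: revealed 1 new [(2,3)] -> total=11
Click 4 (0,0) count=1: revealed 1 new [(0,0)] -> total=12

Answer: #......
.......
...#...
.......
###....
###..#.
###....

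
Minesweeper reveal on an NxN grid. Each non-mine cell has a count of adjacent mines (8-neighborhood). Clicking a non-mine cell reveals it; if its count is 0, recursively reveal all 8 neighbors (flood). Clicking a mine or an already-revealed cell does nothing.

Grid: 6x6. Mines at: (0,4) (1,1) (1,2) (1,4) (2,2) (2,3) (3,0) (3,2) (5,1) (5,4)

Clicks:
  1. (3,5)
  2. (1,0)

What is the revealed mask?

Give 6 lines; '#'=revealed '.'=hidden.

Answer: ......
#.....
....##
....##
....##
......

Derivation:
Click 1 (3,5) count=0: revealed 6 new [(2,4) (2,5) (3,4) (3,5) (4,4) (4,5)] -> total=6
Click 2 (1,0) count=1: revealed 1 new [(1,0)] -> total=7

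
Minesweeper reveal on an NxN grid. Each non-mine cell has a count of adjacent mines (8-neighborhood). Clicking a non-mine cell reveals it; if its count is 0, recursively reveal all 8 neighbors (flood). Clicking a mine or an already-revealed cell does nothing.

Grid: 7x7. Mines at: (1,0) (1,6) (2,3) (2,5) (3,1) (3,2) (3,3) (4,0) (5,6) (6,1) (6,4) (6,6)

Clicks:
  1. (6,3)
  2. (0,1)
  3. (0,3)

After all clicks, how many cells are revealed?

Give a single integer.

Answer: 11

Derivation:
Click 1 (6,3) count=1: revealed 1 new [(6,3)] -> total=1
Click 2 (0,1) count=1: revealed 1 new [(0,1)] -> total=2
Click 3 (0,3) count=0: revealed 9 new [(0,2) (0,3) (0,4) (0,5) (1,1) (1,2) (1,3) (1,4) (1,5)] -> total=11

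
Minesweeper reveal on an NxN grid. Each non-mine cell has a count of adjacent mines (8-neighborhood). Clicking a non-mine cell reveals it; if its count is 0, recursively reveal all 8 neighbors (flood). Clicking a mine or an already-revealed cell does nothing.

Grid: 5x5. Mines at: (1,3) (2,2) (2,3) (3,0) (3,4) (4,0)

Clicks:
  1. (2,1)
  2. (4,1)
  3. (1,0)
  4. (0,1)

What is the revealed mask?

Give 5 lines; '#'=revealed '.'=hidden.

Click 1 (2,1) count=2: revealed 1 new [(2,1)] -> total=1
Click 2 (4,1) count=2: revealed 1 new [(4,1)] -> total=2
Click 3 (1,0) count=0: revealed 7 new [(0,0) (0,1) (0,2) (1,0) (1,1) (1,2) (2,0)] -> total=9
Click 4 (0,1) count=0: revealed 0 new [(none)] -> total=9

Answer: ###..
###..
##...
.....
.#...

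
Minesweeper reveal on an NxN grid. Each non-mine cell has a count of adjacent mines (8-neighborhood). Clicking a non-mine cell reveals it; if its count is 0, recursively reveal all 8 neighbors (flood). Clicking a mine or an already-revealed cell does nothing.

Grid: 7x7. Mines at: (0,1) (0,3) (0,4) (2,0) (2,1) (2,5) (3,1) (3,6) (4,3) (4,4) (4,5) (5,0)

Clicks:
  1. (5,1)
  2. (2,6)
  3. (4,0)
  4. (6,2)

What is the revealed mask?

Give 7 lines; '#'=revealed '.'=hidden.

Answer: .......
.......
......#
.......
#......
.######
.######

Derivation:
Click 1 (5,1) count=1: revealed 1 new [(5,1)] -> total=1
Click 2 (2,6) count=2: revealed 1 new [(2,6)] -> total=2
Click 3 (4,0) count=2: revealed 1 new [(4,0)] -> total=3
Click 4 (6,2) count=0: revealed 11 new [(5,2) (5,3) (5,4) (5,5) (5,6) (6,1) (6,2) (6,3) (6,4) (6,5) (6,6)] -> total=14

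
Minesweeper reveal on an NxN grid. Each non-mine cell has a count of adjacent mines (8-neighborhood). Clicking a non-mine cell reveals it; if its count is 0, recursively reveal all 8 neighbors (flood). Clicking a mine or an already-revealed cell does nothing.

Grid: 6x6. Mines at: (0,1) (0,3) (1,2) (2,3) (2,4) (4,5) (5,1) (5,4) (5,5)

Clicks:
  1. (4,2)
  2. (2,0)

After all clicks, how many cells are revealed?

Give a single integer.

Click 1 (4,2) count=1: revealed 1 new [(4,2)] -> total=1
Click 2 (2,0) count=0: revealed 10 new [(1,0) (1,1) (2,0) (2,1) (2,2) (3,0) (3,1) (3,2) (4,0) (4,1)] -> total=11

Answer: 11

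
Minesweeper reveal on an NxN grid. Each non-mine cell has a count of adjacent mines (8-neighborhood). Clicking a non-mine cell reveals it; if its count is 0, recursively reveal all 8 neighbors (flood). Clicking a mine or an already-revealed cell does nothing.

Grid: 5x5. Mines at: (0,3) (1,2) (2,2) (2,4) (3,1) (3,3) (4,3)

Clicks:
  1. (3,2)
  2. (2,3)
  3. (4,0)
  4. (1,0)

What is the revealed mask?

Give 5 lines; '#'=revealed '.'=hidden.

Click 1 (3,2) count=4: revealed 1 new [(3,2)] -> total=1
Click 2 (2,3) count=4: revealed 1 new [(2,3)] -> total=2
Click 3 (4,0) count=1: revealed 1 new [(4,0)] -> total=3
Click 4 (1,0) count=0: revealed 6 new [(0,0) (0,1) (1,0) (1,1) (2,0) (2,1)] -> total=9

Answer: ##...
##...
##.#.
..#..
#....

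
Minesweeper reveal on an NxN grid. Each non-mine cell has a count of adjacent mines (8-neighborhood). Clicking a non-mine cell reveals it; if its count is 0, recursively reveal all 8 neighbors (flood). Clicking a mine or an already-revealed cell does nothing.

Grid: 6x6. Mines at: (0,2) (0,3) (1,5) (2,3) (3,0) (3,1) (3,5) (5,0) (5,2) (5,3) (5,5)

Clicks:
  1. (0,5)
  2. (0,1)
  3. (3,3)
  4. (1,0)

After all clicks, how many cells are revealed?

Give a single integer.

Click 1 (0,5) count=1: revealed 1 new [(0,5)] -> total=1
Click 2 (0,1) count=1: revealed 1 new [(0,1)] -> total=2
Click 3 (3,3) count=1: revealed 1 new [(3,3)] -> total=3
Click 4 (1,0) count=0: revealed 5 new [(0,0) (1,0) (1,1) (2,0) (2,1)] -> total=8

Answer: 8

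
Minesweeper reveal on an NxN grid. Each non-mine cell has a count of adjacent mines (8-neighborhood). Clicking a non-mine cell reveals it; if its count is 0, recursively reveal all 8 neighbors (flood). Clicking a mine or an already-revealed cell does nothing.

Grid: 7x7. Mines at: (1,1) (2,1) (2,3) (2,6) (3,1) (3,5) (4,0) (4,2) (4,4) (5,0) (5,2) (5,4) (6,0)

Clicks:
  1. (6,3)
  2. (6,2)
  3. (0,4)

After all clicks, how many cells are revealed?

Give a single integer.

Click 1 (6,3) count=2: revealed 1 new [(6,3)] -> total=1
Click 2 (6,2) count=1: revealed 1 new [(6,2)] -> total=2
Click 3 (0,4) count=0: revealed 10 new [(0,2) (0,3) (0,4) (0,5) (0,6) (1,2) (1,3) (1,4) (1,5) (1,6)] -> total=12

Answer: 12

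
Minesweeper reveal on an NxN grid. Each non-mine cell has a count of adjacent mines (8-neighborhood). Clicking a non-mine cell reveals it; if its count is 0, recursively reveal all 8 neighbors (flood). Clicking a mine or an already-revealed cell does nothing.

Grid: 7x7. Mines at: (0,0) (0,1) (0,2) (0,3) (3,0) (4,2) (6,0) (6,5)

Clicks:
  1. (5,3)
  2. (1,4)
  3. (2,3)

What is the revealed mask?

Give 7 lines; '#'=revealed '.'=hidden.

Click 1 (5,3) count=1: revealed 1 new [(5,3)] -> total=1
Click 2 (1,4) count=1: revealed 1 new [(1,4)] -> total=2
Click 3 (2,3) count=0: revealed 27 new [(0,4) (0,5) (0,6) (1,1) (1,2) (1,3) (1,5) (1,6) (2,1) (2,2) (2,3) (2,4) (2,5) (2,6) (3,1) (3,2) (3,3) (3,4) (3,5) (3,6) (4,3) (4,4) (4,5) (4,6) (5,4) (5,5) (5,6)] -> total=29

Answer: ....###
.######
.######
.######
...####
...####
.......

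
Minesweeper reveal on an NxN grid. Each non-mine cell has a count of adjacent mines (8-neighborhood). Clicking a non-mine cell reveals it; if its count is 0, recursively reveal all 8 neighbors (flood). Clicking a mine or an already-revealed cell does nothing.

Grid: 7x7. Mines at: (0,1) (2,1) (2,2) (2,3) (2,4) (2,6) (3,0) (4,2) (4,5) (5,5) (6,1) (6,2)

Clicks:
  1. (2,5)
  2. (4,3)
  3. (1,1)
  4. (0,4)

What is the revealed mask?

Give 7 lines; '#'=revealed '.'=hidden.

Answer: ..#####
.######
.....#.
.......
...#...
.......
.......

Derivation:
Click 1 (2,5) count=2: revealed 1 new [(2,5)] -> total=1
Click 2 (4,3) count=1: revealed 1 new [(4,3)] -> total=2
Click 3 (1,1) count=3: revealed 1 new [(1,1)] -> total=3
Click 4 (0,4) count=0: revealed 10 new [(0,2) (0,3) (0,4) (0,5) (0,6) (1,2) (1,3) (1,4) (1,5) (1,6)] -> total=13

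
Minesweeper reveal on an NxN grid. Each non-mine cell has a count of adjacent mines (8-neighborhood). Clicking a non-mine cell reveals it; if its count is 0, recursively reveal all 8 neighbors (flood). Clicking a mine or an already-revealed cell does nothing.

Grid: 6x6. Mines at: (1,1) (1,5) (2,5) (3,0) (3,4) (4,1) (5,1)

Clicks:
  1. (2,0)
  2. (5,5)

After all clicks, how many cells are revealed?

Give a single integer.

Click 1 (2,0) count=2: revealed 1 new [(2,0)] -> total=1
Click 2 (5,5) count=0: revealed 8 new [(4,2) (4,3) (4,4) (4,5) (5,2) (5,3) (5,4) (5,5)] -> total=9

Answer: 9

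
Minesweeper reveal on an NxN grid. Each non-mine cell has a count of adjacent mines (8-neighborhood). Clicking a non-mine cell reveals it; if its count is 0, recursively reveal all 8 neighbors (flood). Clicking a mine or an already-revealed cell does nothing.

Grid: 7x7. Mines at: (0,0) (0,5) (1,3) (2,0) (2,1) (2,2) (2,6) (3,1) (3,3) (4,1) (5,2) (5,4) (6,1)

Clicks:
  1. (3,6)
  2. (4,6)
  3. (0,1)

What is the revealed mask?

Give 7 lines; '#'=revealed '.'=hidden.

Answer: .#.....
.......
.......
.....##
.....##
.....##
.....##

Derivation:
Click 1 (3,6) count=1: revealed 1 new [(3,6)] -> total=1
Click 2 (4,6) count=0: revealed 7 new [(3,5) (4,5) (4,6) (5,5) (5,6) (6,5) (6,6)] -> total=8
Click 3 (0,1) count=1: revealed 1 new [(0,1)] -> total=9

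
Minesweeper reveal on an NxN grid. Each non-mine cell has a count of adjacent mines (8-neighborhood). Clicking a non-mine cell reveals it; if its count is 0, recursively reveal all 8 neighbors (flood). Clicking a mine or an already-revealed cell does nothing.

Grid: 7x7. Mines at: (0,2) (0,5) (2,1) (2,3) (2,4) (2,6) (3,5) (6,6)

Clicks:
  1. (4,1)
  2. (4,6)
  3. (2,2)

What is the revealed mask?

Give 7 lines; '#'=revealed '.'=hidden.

Answer: .......
.......
..#....
#####..
#######
######.
######.

Derivation:
Click 1 (4,1) count=0: revealed 23 new [(3,0) (3,1) (3,2) (3,3) (3,4) (4,0) (4,1) (4,2) (4,3) (4,4) (4,5) (5,0) (5,1) (5,2) (5,3) (5,4) (5,5) (6,0) (6,1) (6,2) (6,3) (6,4) (6,5)] -> total=23
Click 2 (4,6) count=1: revealed 1 new [(4,6)] -> total=24
Click 3 (2,2) count=2: revealed 1 new [(2,2)] -> total=25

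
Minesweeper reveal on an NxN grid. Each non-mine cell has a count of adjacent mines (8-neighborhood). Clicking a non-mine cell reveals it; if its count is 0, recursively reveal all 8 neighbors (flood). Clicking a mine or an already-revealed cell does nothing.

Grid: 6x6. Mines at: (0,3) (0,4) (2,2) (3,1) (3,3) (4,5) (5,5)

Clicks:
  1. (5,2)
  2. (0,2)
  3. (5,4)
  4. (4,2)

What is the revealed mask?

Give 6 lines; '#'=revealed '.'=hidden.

Answer: ..#...
......
......
......
#####.
#####.

Derivation:
Click 1 (5,2) count=0: revealed 10 new [(4,0) (4,1) (4,2) (4,3) (4,4) (5,0) (5,1) (5,2) (5,3) (5,4)] -> total=10
Click 2 (0,2) count=1: revealed 1 new [(0,2)] -> total=11
Click 3 (5,4) count=2: revealed 0 new [(none)] -> total=11
Click 4 (4,2) count=2: revealed 0 new [(none)] -> total=11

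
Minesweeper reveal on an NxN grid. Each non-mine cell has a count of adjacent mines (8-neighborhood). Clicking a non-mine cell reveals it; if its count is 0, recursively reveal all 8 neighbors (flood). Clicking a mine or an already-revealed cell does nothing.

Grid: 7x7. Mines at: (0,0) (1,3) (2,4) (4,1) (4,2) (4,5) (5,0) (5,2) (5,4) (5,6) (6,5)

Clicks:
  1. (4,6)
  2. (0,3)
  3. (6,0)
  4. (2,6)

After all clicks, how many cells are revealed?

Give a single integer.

Click 1 (4,6) count=2: revealed 1 new [(4,6)] -> total=1
Click 2 (0,3) count=1: revealed 1 new [(0,3)] -> total=2
Click 3 (6,0) count=1: revealed 1 new [(6,0)] -> total=3
Click 4 (2,6) count=0: revealed 10 new [(0,4) (0,5) (0,6) (1,4) (1,5) (1,6) (2,5) (2,6) (3,5) (3,6)] -> total=13

Answer: 13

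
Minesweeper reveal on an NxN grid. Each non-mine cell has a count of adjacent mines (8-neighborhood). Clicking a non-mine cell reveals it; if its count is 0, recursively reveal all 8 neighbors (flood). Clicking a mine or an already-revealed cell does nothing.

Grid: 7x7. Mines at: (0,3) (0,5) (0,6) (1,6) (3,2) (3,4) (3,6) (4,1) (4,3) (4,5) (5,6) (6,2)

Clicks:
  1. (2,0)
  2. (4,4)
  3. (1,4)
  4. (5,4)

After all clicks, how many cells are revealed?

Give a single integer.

Answer: 14

Derivation:
Click 1 (2,0) count=0: revealed 11 new [(0,0) (0,1) (0,2) (1,0) (1,1) (1,2) (2,0) (2,1) (2,2) (3,0) (3,1)] -> total=11
Click 2 (4,4) count=3: revealed 1 new [(4,4)] -> total=12
Click 3 (1,4) count=2: revealed 1 new [(1,4)] -> total=13
Click 4 (5,4) count=2: revealed 1 new [(5,4)] -> total=14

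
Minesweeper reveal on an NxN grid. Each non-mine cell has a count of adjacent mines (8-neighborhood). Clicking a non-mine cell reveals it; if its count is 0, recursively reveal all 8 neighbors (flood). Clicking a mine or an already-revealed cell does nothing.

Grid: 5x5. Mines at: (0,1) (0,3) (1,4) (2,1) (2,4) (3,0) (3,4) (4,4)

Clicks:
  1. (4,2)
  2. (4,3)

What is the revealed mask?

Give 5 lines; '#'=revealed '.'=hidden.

Click 1 (4,2) count=0: revealed 6 new [(3,1) (3,2) (3,3) (4,1) (4,2) (4,3)] -> total=6
Click 2 (4,3) count=2: revealed 0 new [(none)] -> total=6

Answer: .....
.....
.....
.###.
.###.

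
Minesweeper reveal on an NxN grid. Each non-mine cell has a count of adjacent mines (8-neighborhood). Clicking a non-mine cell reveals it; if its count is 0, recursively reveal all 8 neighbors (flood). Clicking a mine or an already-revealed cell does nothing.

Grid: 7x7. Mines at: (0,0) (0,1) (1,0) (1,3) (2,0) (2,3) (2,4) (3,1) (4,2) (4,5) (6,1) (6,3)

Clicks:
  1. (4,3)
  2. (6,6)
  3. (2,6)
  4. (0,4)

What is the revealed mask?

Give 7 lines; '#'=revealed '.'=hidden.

Click 1 (4,3) count=1: revealed 1 new [(4,3)] -> total=1
Click 2 (6,6) count=0: revealed 6 new [(5,4) (5,5) (5,6) (6,4) (6,5) (6,6)] -> total=7
Click 3 (2,6) count=0: revealed 10 new [(0,4) (0,5) (0,6) (1,4) (1,5) (1,6) (2,5) (2,6) (3,5) (3,6)] -> total=17
Click 4 (0,4) count=1: revealed 0 new [(none)] -> total=17

Answer: ....###
....###
.....##
.....##
...#...
....###
....###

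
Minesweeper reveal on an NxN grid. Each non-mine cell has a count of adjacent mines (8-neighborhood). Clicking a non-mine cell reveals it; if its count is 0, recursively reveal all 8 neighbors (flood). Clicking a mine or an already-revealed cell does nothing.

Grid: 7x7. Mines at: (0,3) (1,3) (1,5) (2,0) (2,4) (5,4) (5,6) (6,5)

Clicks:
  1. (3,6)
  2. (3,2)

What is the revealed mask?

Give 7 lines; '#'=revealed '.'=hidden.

Answer: .......
.......
.###.##
####.##
####.##
####...
####...

Derivation:
Click 1 (3,6) count=0: revealed 6 new [(2,5) (2,6) (3,5) (3,6) (4,5) (4,6)] -> total=6
Click 2 (3,2) count=0: revealed 19 new [(2,1) (2,2) (2,3) (3,0) (3,1) (3,2) (3,3) (4,0) (4,1) (4,2) (4,3) (5,0) (5,1) (5,2) (5,3) (6,0) (6,1) (6,2) (6,3)] -> total=25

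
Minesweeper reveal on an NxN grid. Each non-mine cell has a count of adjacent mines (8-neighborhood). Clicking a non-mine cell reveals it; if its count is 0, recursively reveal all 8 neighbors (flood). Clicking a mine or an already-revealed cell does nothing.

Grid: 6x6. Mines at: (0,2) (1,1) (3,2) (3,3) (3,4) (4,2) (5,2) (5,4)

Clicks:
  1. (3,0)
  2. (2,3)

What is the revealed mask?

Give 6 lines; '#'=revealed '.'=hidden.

Click 1 (3,0) count=0: revealed 8 new [(2,0) (2,1) (3,0) (3,1) (4,0) (4,1) (5,0) (5,1)] -> total=8
Click 2 (2,3) count=3: revealed 1 new [(2,3)] -> total=9

Answer: ......
......
##.#..
##....
##....
##....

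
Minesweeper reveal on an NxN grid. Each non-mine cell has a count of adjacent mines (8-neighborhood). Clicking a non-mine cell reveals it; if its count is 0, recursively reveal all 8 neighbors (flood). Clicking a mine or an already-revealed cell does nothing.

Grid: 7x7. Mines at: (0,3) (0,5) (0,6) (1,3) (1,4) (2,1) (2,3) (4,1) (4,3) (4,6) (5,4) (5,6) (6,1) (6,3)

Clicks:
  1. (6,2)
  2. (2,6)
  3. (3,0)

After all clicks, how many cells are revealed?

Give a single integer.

Click 1 (6,2) count=2: revealed 1 new [(6,2)] -> total=1
Click 2 (2,6) count=0: revealed 6 new [(1,5) (1,6) (2,5) (2,6) (3,5) (3,6)] -> total=7
Click 3 (3,0) count=2: revealed 1 new [(3,0)] -> total=8

Answer: 8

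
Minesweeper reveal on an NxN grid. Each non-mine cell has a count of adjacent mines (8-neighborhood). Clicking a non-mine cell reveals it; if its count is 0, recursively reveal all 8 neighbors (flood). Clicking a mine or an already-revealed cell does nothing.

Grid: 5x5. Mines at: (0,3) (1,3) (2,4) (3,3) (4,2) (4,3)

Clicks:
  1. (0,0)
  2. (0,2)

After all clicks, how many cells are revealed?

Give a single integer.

Click 1 (0,0) count=0: revealed 14 new [(0,0) (0,1) (0,2) (1,0) (1,1) (1,2) (2,0) (2,1) (2,2) (3,0) (3,1) (3,2) (4,0) (4,1)] -> total=14
Click 2 (0,2) count=2: revealed 0 new [(none)] -> total=14

Answer: 14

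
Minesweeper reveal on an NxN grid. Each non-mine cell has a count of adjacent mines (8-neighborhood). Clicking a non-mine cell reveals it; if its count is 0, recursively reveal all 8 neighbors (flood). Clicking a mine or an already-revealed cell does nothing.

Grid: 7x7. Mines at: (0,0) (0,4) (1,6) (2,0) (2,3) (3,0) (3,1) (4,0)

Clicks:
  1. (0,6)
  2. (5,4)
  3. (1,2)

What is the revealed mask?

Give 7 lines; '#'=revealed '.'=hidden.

Answer: ......#
..#....
....###
..#####
.######
#######
#######

Derivation:
Click 1 (0,6) count=1: revealed 1 new [(0,6)] -> total=1
Click 2 (5,4) count=0: revealed 28 new [(2,4) (2,5) (2,6) (3,2) (3,3) (3,4) (3,5) (3,6) (4,1) (4,2) (4,3) (4,4) (4,5) (4,6) (5,0) (5,1) (5,2) (5,3) (5,4) (5,5) (5,6) (6,0) (6,1) (6,2) (6,3) (6,4) (6,5) (6,6)] -> total=29
Click 3 (1,2) count=1: revealed 1 new [(1,2)] -> total=30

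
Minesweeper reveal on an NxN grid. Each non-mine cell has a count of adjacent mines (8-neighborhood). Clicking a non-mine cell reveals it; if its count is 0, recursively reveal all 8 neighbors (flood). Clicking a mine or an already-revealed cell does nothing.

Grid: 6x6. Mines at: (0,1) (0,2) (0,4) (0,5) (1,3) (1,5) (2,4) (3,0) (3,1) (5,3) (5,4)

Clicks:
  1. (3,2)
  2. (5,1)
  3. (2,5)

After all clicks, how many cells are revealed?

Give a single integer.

Answer: 8

Derivation:
Click 1 (3,2) count=1: revealed 1 new [(3,2)] -> total=1
Click 2 (5,1) count=0: revealed 6 new [(4,0) (4,1) (4,2) (5,0) (5,1) (5,2)] -> total=7
Click 3 (2,5) count=2: revealed 1 new [(2,5)] -> total=8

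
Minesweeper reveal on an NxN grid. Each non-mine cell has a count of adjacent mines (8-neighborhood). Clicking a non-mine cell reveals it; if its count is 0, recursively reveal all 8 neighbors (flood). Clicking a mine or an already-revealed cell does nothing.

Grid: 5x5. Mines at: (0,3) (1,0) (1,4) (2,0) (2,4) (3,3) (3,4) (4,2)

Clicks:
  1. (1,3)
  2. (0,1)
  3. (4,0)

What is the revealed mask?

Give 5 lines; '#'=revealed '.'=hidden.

Click 1 (1,3) count=3: revealed 1 new [(1,3)] -> total=1
Click 2 (0,1) count=1: revealed 1 new [(0,1)] -> total=2
Click 3 (4,0) count=0: revealed 4 new [(3,0) (3,1) (4,0) (4,1)] -> total=6

Answer: .#...
...#.
.....
##...
##...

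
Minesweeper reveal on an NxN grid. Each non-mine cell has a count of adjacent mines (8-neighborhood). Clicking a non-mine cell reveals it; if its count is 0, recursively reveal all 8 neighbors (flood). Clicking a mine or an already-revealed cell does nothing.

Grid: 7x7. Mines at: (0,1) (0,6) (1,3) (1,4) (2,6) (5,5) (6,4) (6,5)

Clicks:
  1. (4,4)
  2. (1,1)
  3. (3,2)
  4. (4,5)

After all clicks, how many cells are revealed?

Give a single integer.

Answer: 30

Derivation:
Click 1 (4,4) count=1: revealed 1 new [(4,4)] -> total=1
Click 2 (1,1) count=1: revealed 1 new [(1,1)] -> total=2
Click 3 (3,2) count=0: revealed 28 new [(1,0) (1,2) (2,0) (2,1) (2,2) (2,3) (2,4) (2,5) (3,0) (3,1) (3,2) (3,3) (3,4) (3,5) (4,0) (4,1) (4,2) (4,3) (4,5) (5,0) (5,1) (5,2) (5,3) (5,4) (6,0) (6,1) (6,2) (6,3)] -> total=30
Click 4 (4,5) count=1: revealed 0 new [(none)] -> total=30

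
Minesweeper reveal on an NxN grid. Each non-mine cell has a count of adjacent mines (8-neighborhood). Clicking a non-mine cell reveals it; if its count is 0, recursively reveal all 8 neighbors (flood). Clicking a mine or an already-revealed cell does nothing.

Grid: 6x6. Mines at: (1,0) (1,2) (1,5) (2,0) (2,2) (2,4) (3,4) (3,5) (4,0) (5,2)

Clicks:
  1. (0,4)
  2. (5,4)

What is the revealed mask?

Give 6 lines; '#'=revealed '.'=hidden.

Answer: ....#.
......
......
......
...###
...###

Derivation:
Click 1 (0,4) count=1: revealed 1 new [(0,4)] -> total=1
Click 2 (5,4) count=0: revealed 6 new [(4,3) (4,4) (4,5) (5,3) (5,4) (5,5)] -> total=7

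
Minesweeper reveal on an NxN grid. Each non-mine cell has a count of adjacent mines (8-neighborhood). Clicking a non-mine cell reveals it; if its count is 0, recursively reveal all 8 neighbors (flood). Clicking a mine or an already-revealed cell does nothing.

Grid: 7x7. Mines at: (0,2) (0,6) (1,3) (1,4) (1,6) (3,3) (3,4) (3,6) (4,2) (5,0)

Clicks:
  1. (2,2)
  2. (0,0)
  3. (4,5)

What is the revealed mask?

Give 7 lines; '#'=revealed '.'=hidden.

Click 1 (2,2) count=2: revealed 1 new [(2,2)] -> total=1
Click 2 (0,0) count=0: revealed 12 new [(0,0) (0,1) (1,0) (1,1) (1,2) (2,0) (2,1) (3,0) (3,1) (3,2) (4,0) (4,1)] -> total=13
Click 3 (4,5) count=2: revealed 1 new [(4,5)] -> total=14

Answer: ##.....
###....
###....
###....
##...#.
.......
.......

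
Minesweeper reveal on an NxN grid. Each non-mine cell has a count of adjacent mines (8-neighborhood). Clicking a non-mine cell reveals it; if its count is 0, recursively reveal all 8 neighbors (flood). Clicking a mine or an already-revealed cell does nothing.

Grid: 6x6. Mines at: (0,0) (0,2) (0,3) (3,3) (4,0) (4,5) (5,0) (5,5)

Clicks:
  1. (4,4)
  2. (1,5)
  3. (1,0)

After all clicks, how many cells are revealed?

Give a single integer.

Answer: 10

Derivation:
Click 1 (4,4) count=3: revealed 1 new [(4,4)] -> total=1
Click 2 (1,5) count=0: revealed 8 new [(0,4) (0,5) (1,4) (1,5) (2,4) (2,5) (3,4) (3,5)] -> total=9
Click 3 (1,0) count=1: revealed 1 new [(1,0)] -> total=10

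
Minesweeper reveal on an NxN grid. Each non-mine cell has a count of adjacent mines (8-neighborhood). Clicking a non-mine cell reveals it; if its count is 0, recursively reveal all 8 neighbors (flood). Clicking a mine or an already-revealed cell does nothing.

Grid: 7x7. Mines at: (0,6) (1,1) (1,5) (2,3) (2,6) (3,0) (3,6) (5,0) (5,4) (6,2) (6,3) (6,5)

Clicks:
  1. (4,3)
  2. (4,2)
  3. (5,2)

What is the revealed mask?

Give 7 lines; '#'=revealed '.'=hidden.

Click 1 (4,3) count=1: revealed 1 new [(4,3)] -> total=1
Click 2 (4,2) count=0: revealed 8 new [(3,1) (3,2) (3,3) (4,1) (4,2) (5,1) (5,2) (5,3)] -> total=9
Click 3 (5,2) count=2: revealed 0 new [(none)] -> total=9

Answer: .......
.......
.......
.###...
.###...
.###...
.......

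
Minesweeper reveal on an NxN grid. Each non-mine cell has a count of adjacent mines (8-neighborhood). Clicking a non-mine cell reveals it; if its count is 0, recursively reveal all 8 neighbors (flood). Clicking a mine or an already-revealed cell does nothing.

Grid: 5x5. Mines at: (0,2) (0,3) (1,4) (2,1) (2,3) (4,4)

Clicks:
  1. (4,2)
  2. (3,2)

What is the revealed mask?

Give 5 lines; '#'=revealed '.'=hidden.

Click 1 (4,2) count=0: revealed 8 new [(3,0) (3,1) (3,2) (3,3) (4,0) (4,1) (4,2) (4,3)] -> total=8
Click 2 (3,2) count=2: revealed 0 new [(none)] -> total=8

Answer: .....
.....
.....
####.
####.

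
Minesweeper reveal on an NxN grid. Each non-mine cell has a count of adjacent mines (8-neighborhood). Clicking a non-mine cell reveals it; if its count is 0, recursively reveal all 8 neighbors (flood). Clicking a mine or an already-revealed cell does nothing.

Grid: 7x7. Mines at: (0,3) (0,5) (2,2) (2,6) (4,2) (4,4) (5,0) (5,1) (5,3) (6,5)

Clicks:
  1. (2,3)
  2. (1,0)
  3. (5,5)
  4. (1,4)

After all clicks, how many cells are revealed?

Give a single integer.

Click 1 (2,3) count=1: revealed 1 new [(2,3)] -> total=1
Click 2 (1,0) count=0: revealed 12 new [(0,0) (0,1) (0,2) (1,0) (1,1) (1,2) (2,0) (2,1) (3,0) (3,1) (4,0) (4,1)] -> total=13
Click 3 (5,5) count=2: revealed 1 new [(5,5)] -> total=14
Click 4 (1,4) count=2: revealed 1 new [(1,4)] -> total=15

Answer: 15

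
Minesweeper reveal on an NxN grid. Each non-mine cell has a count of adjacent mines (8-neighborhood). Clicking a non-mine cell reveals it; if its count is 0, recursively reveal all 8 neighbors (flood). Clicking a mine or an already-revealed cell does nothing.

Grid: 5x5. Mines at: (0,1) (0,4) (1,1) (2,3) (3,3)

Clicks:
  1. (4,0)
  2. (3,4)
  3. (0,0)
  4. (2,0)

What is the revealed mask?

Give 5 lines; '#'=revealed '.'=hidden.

Answer: #....
.....
###..
###.#
###..

Derivation:
Click 1 (4,0) count=0: revealed 9 new [(2,0) (2,1) (2,2) (3,0) (3,1) (3,2) (4,0) (4,1) (4,2)] -> total=9
Click 2 (3,4) count=2: revealed 1 new [(3,4)] -> total=10
Click 3 (0,0) count=2: revealed 1 new [(0,0)] -> total=11
Click 4 (2,0) count=1: revealed 0 new [(none)] -> total=11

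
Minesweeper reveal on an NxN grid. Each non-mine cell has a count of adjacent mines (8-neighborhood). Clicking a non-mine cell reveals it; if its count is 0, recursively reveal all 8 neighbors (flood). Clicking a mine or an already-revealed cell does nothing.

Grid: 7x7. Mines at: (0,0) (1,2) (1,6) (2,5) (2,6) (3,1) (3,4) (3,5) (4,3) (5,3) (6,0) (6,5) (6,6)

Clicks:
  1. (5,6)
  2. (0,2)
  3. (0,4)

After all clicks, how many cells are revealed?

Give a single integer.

Click 1 (5,6) count=2: revealed 1 new [(5,6)] -> total=1
Click 2 (0,2) count=1: revealed 1 new [(0,2)] -> total=2
Click 3 (0,4) count=0: revealed 6 new [(0,3) (0,4) (0,5) (1,3) (1,4) (1,5)] -> total=8

Answer: 8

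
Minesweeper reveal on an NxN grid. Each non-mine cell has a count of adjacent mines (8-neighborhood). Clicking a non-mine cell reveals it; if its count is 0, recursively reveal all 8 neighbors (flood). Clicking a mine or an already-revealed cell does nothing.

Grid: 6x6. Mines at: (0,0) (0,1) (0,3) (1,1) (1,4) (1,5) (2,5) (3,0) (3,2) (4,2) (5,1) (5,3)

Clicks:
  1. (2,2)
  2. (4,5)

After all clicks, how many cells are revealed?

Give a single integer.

Answer: 7

Derivation:
Click 1 (2,2) count=2: revealed 1 new [(2,2)] -> total=1
Click 2 (4,5) count=0: revealed 6 new [(3,4) (3,5) (4,4) (4,5) (5,4) (5,5)] -> total=7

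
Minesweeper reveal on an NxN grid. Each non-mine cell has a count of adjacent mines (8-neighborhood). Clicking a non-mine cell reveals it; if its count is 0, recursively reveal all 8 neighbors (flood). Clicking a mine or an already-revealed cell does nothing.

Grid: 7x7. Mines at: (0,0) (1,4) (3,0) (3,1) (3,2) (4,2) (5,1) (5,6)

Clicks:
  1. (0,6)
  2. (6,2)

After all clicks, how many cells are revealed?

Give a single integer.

Click 1 (0,6) count=0: revealed 24 new [(0,5) (0,6) (1,5) (1,6) (2,3) (2,4) (2,5) (2,6) (3,3) (3,4) (3,5) (3,6) (4,3) (4,4) (4,5) (4,6) (5,2) (5,3) (5,4) (5,5) (6,2) (6,3) (6,4) (6,5)] -> total=24
Click 2 (6,2) count=1: revealed 0 new [(none)] -> total=24

Answer: 24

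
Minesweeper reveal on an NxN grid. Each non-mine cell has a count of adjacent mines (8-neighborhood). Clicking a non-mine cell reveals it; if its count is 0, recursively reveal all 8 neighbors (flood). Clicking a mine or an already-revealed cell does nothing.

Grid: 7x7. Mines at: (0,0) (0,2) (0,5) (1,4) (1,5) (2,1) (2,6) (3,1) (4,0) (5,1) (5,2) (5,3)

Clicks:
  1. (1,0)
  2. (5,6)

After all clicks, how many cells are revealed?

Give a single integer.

Click 1 (1,0) count=2: revealed 1 new [(1,0)] -> total=1
Click 2 (5,6) count=0: revealed 20 new [(2,2) (2,3) (2,4) (2,5) (3,2) (3,3) (3,4) (3,5) (3,6) (4,2) (4,3) (4,4) (4,5) (4,6) (5,4) (5,5) (5,6) (6,4) (6,5) (6,6)] -> total=21

Answer: 21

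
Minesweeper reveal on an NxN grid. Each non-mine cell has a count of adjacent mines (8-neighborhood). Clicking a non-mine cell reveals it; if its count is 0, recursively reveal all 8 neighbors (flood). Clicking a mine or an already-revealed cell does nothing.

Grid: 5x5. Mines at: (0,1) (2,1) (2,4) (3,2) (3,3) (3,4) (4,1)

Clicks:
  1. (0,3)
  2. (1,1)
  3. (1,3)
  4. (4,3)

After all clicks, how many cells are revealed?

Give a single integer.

Answer: 8

Derivation:
Click 1 (0,3) count=0: revealed 6 new [(0,2) (0,3) (0,4) (1,2) (1,3) (1,4)] -> total=6
Click 2 (1,1) count=2: revealed 1 new [(1,1)] -> total=7
Click 3 (1,3) count=1: revealed 0 new [(none)] -> total=7
Click 4 (4,3) count=3: revealed 1 new [(4,3)] -> total=8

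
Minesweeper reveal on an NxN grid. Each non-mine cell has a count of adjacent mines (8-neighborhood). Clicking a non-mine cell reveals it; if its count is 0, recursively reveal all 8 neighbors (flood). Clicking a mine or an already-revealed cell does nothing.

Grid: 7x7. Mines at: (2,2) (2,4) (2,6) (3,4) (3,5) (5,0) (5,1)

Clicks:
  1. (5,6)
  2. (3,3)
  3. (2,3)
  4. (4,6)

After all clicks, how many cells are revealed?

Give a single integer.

Answer: 17

Derivation:
Click 1 (5,6) count=0: revealed 15 new [(4,2) (4,3) (4,4) (4,5) (4,6) (5,2) (5,3) (5,4) (5,5) (5,6) (6,2) (6,3) (6,4) (6,5) (6,6)] -> total=15
Click 2 (3,3) count=3: revealed 1 new [(3,3)] -> total=16
Click 3 (2,3) count=3: revealed 1 new [(2,3)] -> total=17
Click 4 (4,6) count=1: revealed 0 new [(none)] -> total=17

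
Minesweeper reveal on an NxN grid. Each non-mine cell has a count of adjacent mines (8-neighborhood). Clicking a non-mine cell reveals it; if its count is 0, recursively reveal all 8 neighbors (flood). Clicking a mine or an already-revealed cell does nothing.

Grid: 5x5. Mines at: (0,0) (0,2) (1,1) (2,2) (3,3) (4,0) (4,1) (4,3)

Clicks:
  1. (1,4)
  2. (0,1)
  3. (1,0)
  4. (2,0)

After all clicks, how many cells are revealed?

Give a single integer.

Answer: 9

Derivation:
Click 1 (1,4) count=0: revealed 6 new [(0,3) (0,4) (1,3) (1,4) (2,3) (2,4)] -> total=6
Click 2 (0,1) count=3: revealed 1 new [(0,1)] -> total=7
Click 3 (1,0) count=2: revealed 1 new [(1,0)] -> total=8
Click 4 (2,0) count=1: revealed 1 new [(2,0)] -> total=9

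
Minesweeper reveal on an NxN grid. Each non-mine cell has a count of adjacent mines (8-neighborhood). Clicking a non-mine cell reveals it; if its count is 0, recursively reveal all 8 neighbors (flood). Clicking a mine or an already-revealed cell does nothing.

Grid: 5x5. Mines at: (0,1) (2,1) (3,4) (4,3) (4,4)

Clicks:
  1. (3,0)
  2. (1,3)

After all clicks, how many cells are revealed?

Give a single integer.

Click 1 (3,0) count=1: revealed 1 new [(3,0)] -> total=1
Click 2 (1,3) count=0: revealed 9 new [(0,2) (0,3) (0,4) (1,2) (1,3) (1,4) (2,2) (2,3) (2,4)] -> total=10

Answer: 10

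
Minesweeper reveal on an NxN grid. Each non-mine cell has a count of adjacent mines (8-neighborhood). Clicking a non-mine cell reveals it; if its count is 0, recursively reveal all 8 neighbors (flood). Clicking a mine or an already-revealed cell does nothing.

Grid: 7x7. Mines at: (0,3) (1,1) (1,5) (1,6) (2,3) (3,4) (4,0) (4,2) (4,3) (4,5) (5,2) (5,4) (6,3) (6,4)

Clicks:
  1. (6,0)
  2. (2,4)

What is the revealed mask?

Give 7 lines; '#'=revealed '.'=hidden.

Answer: .......
.......
....#..
.......
.......
##.....
##.....

Derivation:
Click 1 (6,0) count=0: revealed 4 new [(5,0) (5,1) (6,0) (6,1)] -> total=4
Click 2 (2,4) count=3: revealed 1 new [(2,4)] -> total=5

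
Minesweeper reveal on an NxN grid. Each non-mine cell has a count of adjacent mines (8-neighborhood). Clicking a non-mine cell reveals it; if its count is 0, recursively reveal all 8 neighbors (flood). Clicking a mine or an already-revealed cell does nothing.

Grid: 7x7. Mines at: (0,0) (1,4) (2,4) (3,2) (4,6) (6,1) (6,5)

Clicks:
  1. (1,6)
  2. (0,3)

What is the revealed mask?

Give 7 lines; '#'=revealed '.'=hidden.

Click 1 (1,6) count=0: revealed 8 new [(0,5) (0,6) (1,5) (1,6) (2,5) (2,6) (3,5) (3,6)] -> total=8
Click 2 (0,3) count=1: revealed 1 new [(0,3)] -> total=9

Answer: ...#.##
.....##
.....##
.....##
.......
.......
.......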